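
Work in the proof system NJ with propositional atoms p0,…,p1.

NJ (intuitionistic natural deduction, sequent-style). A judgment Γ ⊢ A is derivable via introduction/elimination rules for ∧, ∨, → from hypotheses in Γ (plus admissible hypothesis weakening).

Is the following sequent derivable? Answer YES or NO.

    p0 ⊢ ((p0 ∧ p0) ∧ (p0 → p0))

Derivation trace:
[∧I] p0 ⊢ ((p0 ∧ p0) ∧ (p0 → p0))
  [∧I] p0 ⊢ (p0 ∧ p0)
    [Ax] p0 ⊢ p0
    [Ax] p0 ⊢ p0
  [→I]  ⊢ (p0 → p0)
    [Ax] p0 ⊢ p0

Result: YES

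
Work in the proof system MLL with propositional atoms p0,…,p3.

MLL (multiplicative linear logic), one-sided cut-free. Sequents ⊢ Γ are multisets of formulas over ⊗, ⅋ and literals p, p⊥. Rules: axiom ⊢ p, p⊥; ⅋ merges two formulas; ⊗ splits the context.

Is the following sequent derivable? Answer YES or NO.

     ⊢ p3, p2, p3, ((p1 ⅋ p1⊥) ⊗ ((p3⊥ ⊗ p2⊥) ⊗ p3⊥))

Proof tree:
[⊗]  ⊢ p3, p2, p3, ((p1 ⅋ p1⊥) ⊗ ((p3⊥ ⊗ p2⊥) ⊗ p3⊥))
  [⅋]  ⊢ (p1 ⅋ p1⊥)
    [Ax]  ⊢ p1, p1⊥
  [⊗]  ⊢ p3, p2, p3, ((p3⊥ ⊗ p2⊥) ⊗ p3⊥)
    [⊗]  ⊢ p3, p2, (p3⊥ ⊗ p2⊥)
      [Ax]  ⊢ p3, p3⊥
      [Ax]  ⊢ p2, p2⊥
    [Ax]  ⊢ p3, p3⊥

Result: YES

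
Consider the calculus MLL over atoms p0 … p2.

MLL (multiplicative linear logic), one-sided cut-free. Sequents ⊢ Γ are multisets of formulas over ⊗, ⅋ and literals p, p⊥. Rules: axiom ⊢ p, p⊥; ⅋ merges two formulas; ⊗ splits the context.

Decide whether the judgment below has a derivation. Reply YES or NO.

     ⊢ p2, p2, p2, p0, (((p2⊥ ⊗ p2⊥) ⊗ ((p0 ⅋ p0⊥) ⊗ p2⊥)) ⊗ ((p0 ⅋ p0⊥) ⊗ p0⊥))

Derivation trace:
[⊗]  ⊢ p2, p2, p2, p0, (((p2⊥ ⊗ p2⊥) ⊗ ((p0 ⅋ p0⊥) ⊗ p2⊥)) ⊗ ((p0 ⅋ p0⊥) ⊗ p0⊥))
  [⊗]  ⊢ p2, p2, p2, ((p2⊥ ⊗ p2⊥) ⊗ ((p0 ⅋ p0⊥) ⊗ p2⊥))
    [⊗]  ⊢ p2, p2, (p2⊥ ⊗ p2⊥)
      [Ax]  ⊢ p2, p2⊥
      [Ax]  ⊢ p2, p2⊥
    [⊗]  ⊢ p2, ((p0 ⅋ p0⊥) ⊗ p2⊥)
      [⅋]  ⊢ (p0 ⅋ p0⊥)
        [Ax]  ⊢ p0, p0⊥
      [Ax]  ⊢ p2, p2⊥
  [⊗]  ⊢ p0, ((p0 ⅋ p0⊥) ⊗ p0⊥)
    [⅋]  ⊢ (p0 ⅋ p0⊥)
      [Ax]  ⊢ p0, p0⊥
    [Ax]  ⊢ p0, p0⊥

Result: YES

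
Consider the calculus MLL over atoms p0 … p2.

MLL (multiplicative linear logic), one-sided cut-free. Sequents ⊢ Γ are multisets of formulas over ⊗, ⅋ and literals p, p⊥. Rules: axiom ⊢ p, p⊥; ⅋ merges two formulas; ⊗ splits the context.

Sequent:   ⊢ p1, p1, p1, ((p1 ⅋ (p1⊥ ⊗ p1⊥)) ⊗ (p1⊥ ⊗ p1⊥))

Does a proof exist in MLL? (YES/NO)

Proof tree:
[⊗]  ⊢ p1, p1, p1, ((p1 ⅋ (p1⊥ ⊗ p1⊥)) ⊗ (p1⊥ ⊗ p1⊥))
  [⅋]  ⊢ p1, (p1 ⅋ (p1⊥ ⊗ p1⊥))
    [⊗]  ⊢ p1, p1, (p1⊥ ⊗ p1⊥)
      [Ax]  ⊢ p1, p1⊥
      [Ax]  ⊢ p1, p1⊥
  [⊗]  ⊢ p1, p1, (p1⊥ ⊗ p1⊥)
    [Ax]  ⊢ p1, p1⊥
    [Ax]  ⊢ p1, p1⊥

Result: YES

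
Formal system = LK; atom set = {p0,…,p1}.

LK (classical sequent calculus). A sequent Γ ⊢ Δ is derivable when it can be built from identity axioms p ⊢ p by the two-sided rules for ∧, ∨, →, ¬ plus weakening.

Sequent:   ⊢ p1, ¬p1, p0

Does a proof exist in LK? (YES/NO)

Derivation (root first):
[WR]  ⊢ p1, ¬p1, p0
  [¬R]  ⊢ p1, ¬p1
    [Ax] p1 ⊢ p1

Result: YES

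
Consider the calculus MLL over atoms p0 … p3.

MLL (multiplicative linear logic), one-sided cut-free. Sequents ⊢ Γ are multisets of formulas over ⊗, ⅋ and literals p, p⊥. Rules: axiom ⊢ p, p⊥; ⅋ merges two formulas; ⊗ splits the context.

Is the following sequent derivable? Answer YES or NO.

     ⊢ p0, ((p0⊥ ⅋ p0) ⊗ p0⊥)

Derivation (root first):
[⊗]  ⊢ p0, ((p0⊥ ⅋ p0) ⊗ p0⊥)
  [⅋]  ⊢ (p0⊥ ⅋ p0)
    [Ax]  ⊢ p0, p0⊥
  [Ax]  ⊢ p0, p0⊥

Result: YES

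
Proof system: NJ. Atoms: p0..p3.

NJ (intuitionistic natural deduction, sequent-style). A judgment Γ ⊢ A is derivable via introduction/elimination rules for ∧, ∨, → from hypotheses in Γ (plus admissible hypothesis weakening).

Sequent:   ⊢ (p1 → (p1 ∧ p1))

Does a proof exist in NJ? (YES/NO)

Proof tree:
[→I]  ⊢ (p1 → (p1 ∧ p1))
  [∧I] p1 ⊢ (p1 ∧ p1)
    [Ax] p1 ⊢ p1
    [Ax] p1 ⊢ p1

Result: YES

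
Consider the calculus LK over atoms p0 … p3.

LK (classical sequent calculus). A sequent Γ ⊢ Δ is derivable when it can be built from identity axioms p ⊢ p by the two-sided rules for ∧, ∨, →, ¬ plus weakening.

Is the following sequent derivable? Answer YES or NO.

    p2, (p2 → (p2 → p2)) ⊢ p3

Enumerate valuations to refute Γ ⊢ Δ:
  v=0000: Γ:[p2=F, (p2 → (p2 → p2))=T] Δ:[p3=F] refutes=False
  v=0001: Γ:[p2=F, (p2 → (p2 → p2))=T] Δ:[p3=T] refutes=False
  v=0010: Γ:[p2=T, (p2 → (p2 → p2))=T] Δ:[p3=F] refutes=True  ← countermodel

Result: NO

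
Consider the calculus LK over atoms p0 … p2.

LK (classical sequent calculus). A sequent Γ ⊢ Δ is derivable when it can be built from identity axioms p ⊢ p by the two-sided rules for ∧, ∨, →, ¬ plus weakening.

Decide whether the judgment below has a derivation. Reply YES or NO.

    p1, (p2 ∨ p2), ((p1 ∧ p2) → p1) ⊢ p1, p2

Derivation (root first):
[→L] p1, (p2 ∨ p2), ((p1 ∧ p2) → p1) ⊢ p1, p2
  [∨L] p1, (p2 ∨ p2) ⊢ p2, (p1 ∧ p2)
    [∧R] p1, p2 ⊢ (p1 ∧ p2)
      [Ax] p1 ⊢ p1
      [Ax] p2 ⊢ p2
    [Ax] p2 ⊢ p2
  [WL] p1, p1 ⊢ p1
    [Ax] p1 ⊢ p1

Result: YES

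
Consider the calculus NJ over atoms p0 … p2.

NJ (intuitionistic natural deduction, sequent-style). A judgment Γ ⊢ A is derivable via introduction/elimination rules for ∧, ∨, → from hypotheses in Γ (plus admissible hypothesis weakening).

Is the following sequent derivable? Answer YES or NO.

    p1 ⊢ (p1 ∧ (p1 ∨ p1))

Proof tree:
[∧I] p1 ⊢ (p1 ∧ (p1 ∨ p1))
  [Ax] p1 ⊢ p1
  [∨I₁] p1 ⊢ (p1 ∨ p1)
    [Ax] p1 ⊢ p1

Result: YES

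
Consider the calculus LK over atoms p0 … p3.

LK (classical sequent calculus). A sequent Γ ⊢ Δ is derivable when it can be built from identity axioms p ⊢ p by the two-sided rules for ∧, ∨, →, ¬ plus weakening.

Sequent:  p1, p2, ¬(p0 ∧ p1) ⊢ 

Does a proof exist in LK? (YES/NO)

Truth-table refutation:
  v=0000: Γ:[p1=F, p2=F, ¬(p0 ∧ p1)=T] Δ:[] refutes=False
  v=0001: Γ:[p1=F, p2=F, ¬(p0 ∧ p1)=T] Δ:[] refutes=False
  v=0010: Γ:[p1=F, p2=T, ¬(p0 ∧ p1)=T] Δ:[] refutes=False
  v=0011: Γ:[p1=F, p2=T, ¬(p0 ∧ p1)=T] Δ:[] refutes=False
  v=0100: Γ:[p1=T, p2=F, ¬(p0 ∧ p1)=T] Δ:[] refutes=False
  v=0101: Γ:[p1=T, p2=F, ¬(p0 ∧ p1)=T] Δ:[] refutes=False
  v=0110: Γ:[p1=T, p2=T, ¬(p0 ∧ p1)=T] Δ:[] refutes=True  ← countermodel

Result: NO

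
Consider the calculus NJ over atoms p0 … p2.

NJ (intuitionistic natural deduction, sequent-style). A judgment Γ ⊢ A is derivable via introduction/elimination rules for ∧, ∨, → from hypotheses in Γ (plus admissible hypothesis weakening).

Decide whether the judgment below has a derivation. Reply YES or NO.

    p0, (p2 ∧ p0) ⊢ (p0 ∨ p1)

Proof tree:
[Wk] p0, (p2 ∧ p0) ⊢ (p0 ∨ p1)
  [∨I₁] p0 ⊢ (p0 ∨ p1)
    [Ax] p0 ⊢ p0

Result: YES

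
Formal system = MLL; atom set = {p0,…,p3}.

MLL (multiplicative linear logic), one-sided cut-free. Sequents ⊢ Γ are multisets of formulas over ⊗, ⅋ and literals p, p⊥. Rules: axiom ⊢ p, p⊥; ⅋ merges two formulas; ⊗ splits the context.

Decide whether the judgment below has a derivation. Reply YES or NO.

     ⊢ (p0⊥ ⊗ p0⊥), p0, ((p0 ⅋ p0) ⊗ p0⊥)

Proof tree:
[⊗]  ⊢ (p0⊥ ⊗ p0⊥), p0, ((p0 ⅋ p0) ⊗ p0⊥)
  [⅋]  ⊢ (p0⊥ ⊗ p0⊥), (p0 ⅋ p0)
    [⊗]  ⊢ p0, p0, (p0⊥ ⊗ p0⊥)
      [Ax]  ⊢ p0, p0⊥
      [Ax]  ⊢ p0, p0⊥
  [Ax]  ⊢ p0, p0⊥

Result: YES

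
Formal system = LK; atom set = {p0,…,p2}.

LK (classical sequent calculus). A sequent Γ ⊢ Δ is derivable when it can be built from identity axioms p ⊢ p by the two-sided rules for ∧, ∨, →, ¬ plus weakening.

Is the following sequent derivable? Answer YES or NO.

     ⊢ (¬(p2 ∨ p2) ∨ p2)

Derivation (root first):
[∨R]  ⊢ (¬(p2 ∨ p2) ∨ p2)
  [¬R]  ⊢ p2, ¬(p2 ∨ p2)
    [∨L] (p2 ∨ p2) ⊢ p2
      [Ax] p2 ⊢ p2
      [Ax] p2 ⊢ p2

Result: YES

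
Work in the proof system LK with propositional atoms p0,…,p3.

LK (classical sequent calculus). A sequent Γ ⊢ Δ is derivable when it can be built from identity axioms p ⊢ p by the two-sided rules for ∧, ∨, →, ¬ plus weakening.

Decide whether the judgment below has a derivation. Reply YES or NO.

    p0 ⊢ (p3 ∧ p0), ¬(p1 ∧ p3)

Derivation trace:
[¬R] p0 ⊢ (p3 ∧ p0), ¬(p1 ∧ p3)
  [∧L] p0, (p1 ∧ p3) ⊢ (p3 ∧ p0)
    [∧R] p1, p3, p0 ⊢ (p3 ∧ p0)
      [WL] p3, p1 ⊢ p3
        [Ax] p3 ⊢ p3
      [Ax] p0 ⊢ p0

Result: YES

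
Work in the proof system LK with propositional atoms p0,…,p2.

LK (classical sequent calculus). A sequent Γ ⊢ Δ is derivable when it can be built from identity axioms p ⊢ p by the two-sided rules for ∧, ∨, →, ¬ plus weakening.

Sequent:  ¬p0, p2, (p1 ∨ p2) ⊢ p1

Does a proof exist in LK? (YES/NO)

Truth-table refutation:
  v=000: Γ:[¬p0=T, p2=F, (p1 ∨ p2)=F] Δ:[p1=F] refutes=False
  v=001: Γ:[¬p0=T, p2=T, (p1 ∨ p2)=T] Δ:[p1=F] refutes=True  ← countermodel

Result: NO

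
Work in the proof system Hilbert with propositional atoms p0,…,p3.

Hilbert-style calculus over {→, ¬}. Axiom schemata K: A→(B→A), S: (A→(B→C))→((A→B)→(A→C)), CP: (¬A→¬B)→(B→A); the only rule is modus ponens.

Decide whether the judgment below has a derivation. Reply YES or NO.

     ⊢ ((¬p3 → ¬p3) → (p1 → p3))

Enumerate valuations to refute Γ ⊢ Δ:
  v=0000: Γ:[] Δ:[((¬p3 → ¬p3) → (p1 → p3))=T] refutes=False
  v=0001: Γ:[] Δ:[((¬p3 → ¬p3) → (p1 → p3))=T] refutes=False
  v=0010: Γ:[] Δ:[((¬p3 → ¬p3) → (p1 → p3))=T] refutes=False
  v=0011: Γ:[] Δ:[((¬p3 → ¬p3) → (p1 → p3))=T] refutes=False
  v=0100: Γ:[] Δ:[((¬p3 → ¬p3) → (p1 → p3))=F] refutes=True  ← countermodel

Result: NO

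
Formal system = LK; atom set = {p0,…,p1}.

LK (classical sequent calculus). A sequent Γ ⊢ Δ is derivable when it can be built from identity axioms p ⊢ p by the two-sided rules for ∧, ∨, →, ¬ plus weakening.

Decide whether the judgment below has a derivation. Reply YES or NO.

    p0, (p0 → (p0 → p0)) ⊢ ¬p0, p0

Proof tree:
[→L] p0, (p0 → (p0 → p0)) ⊢ ¬p0, p0
  [Ax] p0 ⊢ p0
  [¬R] (p0 → p0) ⊢ p0, ¬p0
    [→L] p0, (p0 → p0) ⊢ p0
      [Ax] p0 ⊢ p0
      [Ax] p0 ⊢ p0

Result: YES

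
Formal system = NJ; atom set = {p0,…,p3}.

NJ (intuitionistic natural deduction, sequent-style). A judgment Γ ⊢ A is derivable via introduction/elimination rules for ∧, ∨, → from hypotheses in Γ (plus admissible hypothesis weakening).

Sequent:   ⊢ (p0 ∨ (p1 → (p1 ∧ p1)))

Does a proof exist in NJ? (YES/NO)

Derivation trace:
[∨I₂]  ⊢ (p0 ∨ (p1 → (p1 ∧ p1)))
  [→I]  ⊢ (p1 → (p1 ∧ p1))
    [∧I] p1 ⊢ (p1 ∧ p1)
      [Ax] p1 ⊢ p1
      [Ax] p1 ⊢ p1

Result: YES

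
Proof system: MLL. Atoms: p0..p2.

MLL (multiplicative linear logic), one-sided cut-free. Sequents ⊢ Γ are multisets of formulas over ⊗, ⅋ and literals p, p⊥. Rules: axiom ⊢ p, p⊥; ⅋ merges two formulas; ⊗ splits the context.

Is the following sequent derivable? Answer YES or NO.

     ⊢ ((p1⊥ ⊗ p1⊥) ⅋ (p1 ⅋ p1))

Derivation (root first):
[⅋]  ⊢ ((p1⊥ ⊗ p1⊥) ⅋ (p1 ⅋ p1))
  [⅋]  ⊢ (p1⊥ ⊗ p1⊥), (p1 ⅋ p1)
    [⊗]  ⊢ p1, p1, (p1⊥ ⊗ p1⊥)
      [Ax]  ⊢ p1, p1⊥
      [Ax]  ⊢ p1, p1⊥

Result: YES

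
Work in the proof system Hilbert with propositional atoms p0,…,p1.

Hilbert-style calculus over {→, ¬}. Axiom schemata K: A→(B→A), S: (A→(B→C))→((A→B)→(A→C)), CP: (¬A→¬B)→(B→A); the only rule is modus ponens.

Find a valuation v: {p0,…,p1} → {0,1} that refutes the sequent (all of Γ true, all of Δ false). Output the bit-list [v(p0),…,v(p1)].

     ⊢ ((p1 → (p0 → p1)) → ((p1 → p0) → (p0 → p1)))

Search for a countermodel by truth-table:
  v=00: Γ:[] Δ:[((p1 → (p0 → p1)) → ((p1 → p0) → (p0 → p1)))=T] refutes=False
  v=01: Γ:[] Δ:[((p1 → (p0 → p1)) → ((p1 → p0) → (p0 → p1)))=T] refutes=False
  v=10: Γ:[] Δ:[((p1 → (p0 → p1)) → ((p1 → p0) → (p0 → p1)))=F] refutes=True  ← countermodel

Result: [1, 0]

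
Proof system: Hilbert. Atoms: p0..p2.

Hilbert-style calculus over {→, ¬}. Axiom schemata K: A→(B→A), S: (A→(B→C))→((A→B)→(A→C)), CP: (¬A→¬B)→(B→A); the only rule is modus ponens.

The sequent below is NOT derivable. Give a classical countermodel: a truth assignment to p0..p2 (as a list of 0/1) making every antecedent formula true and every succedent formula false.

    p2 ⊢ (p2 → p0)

Truth-table refutation:
  v=000: Γ:[p2=F] Δ:[(p2 → p0)=T] refutes=False
  v=001: Γ:[p2=T] Δ:[(p2 → p0)=F] refutes=True  ← countermodel

Result: [0, 0, 1]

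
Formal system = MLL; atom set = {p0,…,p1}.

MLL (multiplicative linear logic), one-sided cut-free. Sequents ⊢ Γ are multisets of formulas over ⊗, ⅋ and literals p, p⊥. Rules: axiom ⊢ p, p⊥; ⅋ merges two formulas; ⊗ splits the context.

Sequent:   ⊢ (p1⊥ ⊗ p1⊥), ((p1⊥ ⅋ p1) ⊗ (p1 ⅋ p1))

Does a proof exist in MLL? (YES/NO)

Derivation trace:
[⊗]  ⊢ (p1⊥ ⊗ p1⊥), ((p1⊥ ⅋ p1) ⊗ (p1 ⅋ p1))
  [⅋]  ⊢ (p1⊥ ⅋ p1)
    [Ax]  ⊢ p1, p1⊥
  [⅋]  ⊢ (p1⊥ ⊗ p1⊥), (p1 ⅋ p1)
    [⊗]  ⊢ p1, p1, (p1⊥ ⊗ p1⊥)
      [Ax]  ⊢ p1, p1⊥
      [Ax]  ⊢ p1, p1⊥

Result: YES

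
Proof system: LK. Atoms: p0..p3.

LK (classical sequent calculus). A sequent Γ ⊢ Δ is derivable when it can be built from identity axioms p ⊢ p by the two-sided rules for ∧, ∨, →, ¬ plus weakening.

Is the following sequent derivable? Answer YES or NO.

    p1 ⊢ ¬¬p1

Derivation trace:
[¬R] p1 ⊢ ¬¬p1
  [¬L] p1, ¬p1 ⊢ 
    [Ax] p1 ⊢ p1

Result: YES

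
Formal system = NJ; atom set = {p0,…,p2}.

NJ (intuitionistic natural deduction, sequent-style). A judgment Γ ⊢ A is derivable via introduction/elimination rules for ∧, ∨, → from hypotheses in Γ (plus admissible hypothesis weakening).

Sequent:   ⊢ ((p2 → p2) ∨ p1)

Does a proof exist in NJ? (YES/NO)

Derivation trace:
[∨I₁]  ⊢ ((p2 → p2) ∨ p1)
  [→I]  ⊢ (p2 → p2)
    [Ax] p2 ⊢ p2

Result: YES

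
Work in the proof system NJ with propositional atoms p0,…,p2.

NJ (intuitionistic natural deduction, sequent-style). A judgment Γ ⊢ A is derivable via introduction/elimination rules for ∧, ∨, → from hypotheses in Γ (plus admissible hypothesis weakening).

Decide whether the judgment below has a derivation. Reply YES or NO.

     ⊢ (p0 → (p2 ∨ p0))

Derivation (root first):
[→I]  ⊢ (p0 → (p2 ∨ p0))
  [∨I₂] p0 ⊢ (p2 ∨ p0)
    [Ax] p0 ⊢ p0

Result: YES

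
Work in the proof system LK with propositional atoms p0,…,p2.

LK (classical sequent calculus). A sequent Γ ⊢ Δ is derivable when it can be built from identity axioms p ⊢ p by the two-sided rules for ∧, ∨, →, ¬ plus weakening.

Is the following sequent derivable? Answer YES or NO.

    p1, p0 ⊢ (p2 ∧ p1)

Truth-table refutation:
  v=000: Γ:[p1=F, p0=F] Δ:[(p2 ∧ p1)=F] refutes=False
  v=001: Γ:[p1=F, p0=F] Δ:[(p2 ∧ p1)=F] refutes=False
  v=010: Γ:[p1=T, p0=F] Δ:[(p2 ∧ p1)=F] refutes=False
  v=011: Γ:[p1=T, p0=F] Δ:[(p2 ∧ p1)=T] refutes=False
  v=100: Γ:[p1=F, p0=T] Δ:[(p2 ∧ p1)=F] refutes=False
  v=101: Γ:[p1=F, p0=T] Δ:[(p2 ∧ p1)=F] refutes=False
  v=110: Γ:[p1=T, p0=T] Δ:[(p2 ∧ p1)=F] refutes=True  ← countermodel

Result: NO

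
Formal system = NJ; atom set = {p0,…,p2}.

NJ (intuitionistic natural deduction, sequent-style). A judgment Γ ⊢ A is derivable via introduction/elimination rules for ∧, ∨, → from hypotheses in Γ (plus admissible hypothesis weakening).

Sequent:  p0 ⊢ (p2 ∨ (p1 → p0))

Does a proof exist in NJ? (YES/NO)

Derivation trace:
[∨I₂] p0 ⊢ (p2 ∨ (p1 → p0))
  [→I] p0 ⊢ (p1 → p0)
    [Wk] p0, p1 ⊢ p0
      [Ax] p0 ⊢ p0

Result: YES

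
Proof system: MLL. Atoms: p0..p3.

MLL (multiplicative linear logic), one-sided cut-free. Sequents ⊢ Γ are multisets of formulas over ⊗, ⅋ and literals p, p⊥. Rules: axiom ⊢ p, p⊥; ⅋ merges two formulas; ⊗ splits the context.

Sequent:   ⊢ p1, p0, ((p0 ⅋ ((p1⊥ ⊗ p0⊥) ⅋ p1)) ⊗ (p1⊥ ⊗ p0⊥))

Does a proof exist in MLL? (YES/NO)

Derivation (root first):
[⊗]  ⊢ p1, p0, ((p0 ⅋ ((p1⊥ ⊗ p0⊥) ⅋ p1)) ⊗ (p1⊥ ⊗ p0⊥))
  [⅋]  ⊢ (p0 ⅋ ((p1⊥ ⊗ p0⊥) ⅋ p1))
    [⅋]  ⊢ p0, ((p1⊥ ⊗ p0⊥) ⅋ p1)
      [⊗]  ⊢ p1, p0, (p1⊥ ⊗ p0⊥)
        [Ax]  ⊢ p1, p1⊥
        [Ax]  ⊢ p0, p0⊥
  [⊗]  ⊢ p1, p0, (p1⊥ ⊗ p0⊥)
    [Ax]  ⊢ p1, p1⊥
    [Ax]  ⊢ p0, p0⊥

Result: YES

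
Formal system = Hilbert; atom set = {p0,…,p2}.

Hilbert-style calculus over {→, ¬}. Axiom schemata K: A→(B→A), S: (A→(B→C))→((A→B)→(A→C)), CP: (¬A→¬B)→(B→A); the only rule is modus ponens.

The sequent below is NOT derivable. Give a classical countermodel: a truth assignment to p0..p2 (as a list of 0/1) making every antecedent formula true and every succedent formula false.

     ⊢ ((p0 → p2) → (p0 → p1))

Truth-table refutation:
  v=000: Γ:[] Δ:[((p0 → p2) → (p0 → p1))=T] refutes=False
  v=001: Γ:[] Δ:[((p0 → p2) → (p0 → p1))=T] refutes=False
  v=010: Γ:[] Δ:[((p0 → p2) → (p0 → p1))=T] refutes=False
  v=011: Γ:[] Δ:[((p0 → p2) → (p0 → p1))=T] refutes=False
  v=100: Γ:[] Δ:[((p0 → p2) → (p0 → p1))=T] refutes=False
  v=101: Γ:[] Δ:[((p0 → p2) → (p0 → p1))=F] refutes=True  ← countermodel

Result: [1, 0, 1]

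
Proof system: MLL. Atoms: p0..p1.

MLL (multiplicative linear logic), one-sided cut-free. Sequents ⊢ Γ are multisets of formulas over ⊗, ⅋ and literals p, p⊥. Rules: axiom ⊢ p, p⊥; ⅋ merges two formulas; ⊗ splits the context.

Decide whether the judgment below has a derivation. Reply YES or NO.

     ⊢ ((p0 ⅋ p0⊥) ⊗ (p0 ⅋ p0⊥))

Proof tree:
[⊗]  ⊢ ((p0 ⅋ p0⊥) ⊗ (p0 ⅋ p0⊥))
  [⅋]  ⊢ (p0 ⅋ p0⊥)
    [Ax]  ⊢ p0, p0⊥
  [⅋]  ⊢ (p0 ⅋ p0⊥)
    [Ax]  ⊢ p0, p0⊥

Result: YES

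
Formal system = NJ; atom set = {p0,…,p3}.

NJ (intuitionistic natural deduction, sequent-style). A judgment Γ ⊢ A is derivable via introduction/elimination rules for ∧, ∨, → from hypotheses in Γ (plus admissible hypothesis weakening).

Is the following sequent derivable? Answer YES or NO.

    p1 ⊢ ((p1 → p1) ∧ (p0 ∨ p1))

Derivation trace:
[∧I] p1 ⊢ ((p1 → p1) ∧ (p0 ∨ p1))
  [→I]  ⊢ (p1 → p1)
    [Ax] p1 ⊢ p1
  [∨I₂] p1 ⊢ (p0 ∨ p1)
    [Ax] p1 ⊢ p1

Result: YES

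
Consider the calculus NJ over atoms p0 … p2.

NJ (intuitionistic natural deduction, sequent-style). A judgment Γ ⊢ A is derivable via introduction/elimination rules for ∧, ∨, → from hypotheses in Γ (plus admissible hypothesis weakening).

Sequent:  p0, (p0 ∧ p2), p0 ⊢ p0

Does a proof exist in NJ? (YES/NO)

Proof tree:
[Wk] p0, (p0 ∧ p2), p0 ⊢ p0
  [Wk] p0, (p0 ∧ p2) ⊢ p0
    [Ax] p0 ⊢ p0

Result: YES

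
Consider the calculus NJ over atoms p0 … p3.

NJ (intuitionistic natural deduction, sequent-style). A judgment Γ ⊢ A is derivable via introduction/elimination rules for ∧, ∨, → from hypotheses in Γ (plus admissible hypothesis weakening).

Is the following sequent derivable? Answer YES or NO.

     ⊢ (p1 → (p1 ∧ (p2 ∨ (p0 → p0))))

Derivation trace:
[→I]  ⊢ (p1 → (p1 ∧ (p2 ∨ (p0 → p0))))
  [∧I] p1 ⊢ (p1 ∧ (p2 ∨ (p0 → p0)))
    [Ax] p1 ⊢ p1
    [∨I₂]  ⊢ (p2 ∨ (p0 → p0))
      [→I]  ⊢ (p0 → p0)
        [Ax] p0 ⊢ p0

Result: YES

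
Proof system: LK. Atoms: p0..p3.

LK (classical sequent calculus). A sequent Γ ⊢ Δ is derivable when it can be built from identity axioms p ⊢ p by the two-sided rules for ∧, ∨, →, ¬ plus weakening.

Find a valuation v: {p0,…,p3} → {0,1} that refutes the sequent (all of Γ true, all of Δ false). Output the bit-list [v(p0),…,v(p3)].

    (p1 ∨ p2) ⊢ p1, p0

Enumerate valuations to refute Γ ⊢ Δ:
  v=0000: Γ:[(p1 ∨ p2)=F] Δ:[p1=F, p0=F] refutes=False
  v=0001: Γ:[(p1 ∨ p2)=F] Δ:[p1=F, p0=F] refutes=False
  v=0010: Γ:[(p1 ∨ p2)=T] Δ:[p1=F, p0=F] refutes=True  ← countermodel

Result: [0, 0, 1, 0]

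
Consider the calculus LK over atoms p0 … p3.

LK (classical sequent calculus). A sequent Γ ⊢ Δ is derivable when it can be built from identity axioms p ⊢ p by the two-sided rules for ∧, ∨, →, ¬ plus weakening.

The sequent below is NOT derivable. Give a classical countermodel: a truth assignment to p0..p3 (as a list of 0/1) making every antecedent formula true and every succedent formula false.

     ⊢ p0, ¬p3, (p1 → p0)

Enumerate valuations to refute Γ ⊢ Δ:
  v=0000: Γ:[] Δ:[p0=F, ¬p3=T, (p1 → p0)=T] refutes=False
  v=0001: Γ:[] Δ:[p0=F, ¬p3=F, (p1 → p0)=T] refutes=False
  v=0010: Γ:[] Δ:[p0=F, ¬p3=T, (p1 → p0)=T] refutes=False
  v=0011: Γ:[] Δ:[p0=F, ¬p3=F, (p1 → p0)=T] refutes=False
  v=0100: Γ:[] Δ:[p0=F, ¬p3=T, (p1 → p0)=F] refutes=False
  v=0101: Γ:[] Δ:[p0=F, ¬p3=F, (p1 → p0)=F] refutes=True  ← countermodel

Result: [0, 1, 0, 1]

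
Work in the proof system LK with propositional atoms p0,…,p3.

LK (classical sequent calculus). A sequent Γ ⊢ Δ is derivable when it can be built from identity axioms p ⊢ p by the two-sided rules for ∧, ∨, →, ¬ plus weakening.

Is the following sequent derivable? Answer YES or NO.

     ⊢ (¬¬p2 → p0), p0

Truth-table refutation:
  v=0000: Γ:[] Δ:[(¬¬p2 → p0)=T, p0=F] refutes=False
  v=0001: Γ:[] Δ:[(¬¬p2 → p0)=T, p0=F] refutes=False
  v=0010: Γ:[] Δ:[(¬¬p2 → p0)=F, p0=F] refutes=True  ← countermodel

Result: NO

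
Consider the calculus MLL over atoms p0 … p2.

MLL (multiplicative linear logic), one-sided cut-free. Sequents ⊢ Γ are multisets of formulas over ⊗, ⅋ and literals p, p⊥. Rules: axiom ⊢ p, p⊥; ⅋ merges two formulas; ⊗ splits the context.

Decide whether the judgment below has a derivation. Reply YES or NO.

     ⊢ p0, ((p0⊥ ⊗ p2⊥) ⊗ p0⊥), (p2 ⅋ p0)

Derivation trace:
[⅋]  ⊢ p0, ((p0⊥ ⊗ p2⊥) ⊗ p0⊥), (p2 ⅋ p0)
  [⊗]  ⊢ p0, p2, p0, ((p0⊥ ⊗ p2⊥) ⊗ p0⊥)
    [⊗]  ⊢ p0, p2, (p0⊥ ⊗ p2⊥)
      [Ax]  ⊢ p0, p0⊥
      [Ax]  ⊢ p2, p2⊥
    [Ax]  ⊢ p0, p0⊥

Result: YES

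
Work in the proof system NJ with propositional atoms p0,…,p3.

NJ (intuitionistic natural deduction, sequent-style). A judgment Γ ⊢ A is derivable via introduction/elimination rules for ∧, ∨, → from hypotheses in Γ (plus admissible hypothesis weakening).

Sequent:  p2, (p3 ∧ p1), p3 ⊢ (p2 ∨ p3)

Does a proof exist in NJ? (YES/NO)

Derivation trace:
[∨I₁] p2, (p3 ∧ p1), p3 ⊢ (p2 ∨ p3)
  [Wk] p2, (p3 ∧ p1), p3 ⊢ p2
    [Wk] p2, (p3 ∧ p1) ⊢ p2
      [Ax] p2 ⊢ p2

Result: YES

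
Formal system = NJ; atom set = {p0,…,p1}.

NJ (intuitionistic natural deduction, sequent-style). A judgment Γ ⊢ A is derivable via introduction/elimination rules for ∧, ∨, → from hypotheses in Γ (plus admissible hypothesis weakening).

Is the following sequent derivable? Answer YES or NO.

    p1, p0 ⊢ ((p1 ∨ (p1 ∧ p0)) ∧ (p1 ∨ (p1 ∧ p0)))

Derivation (root first):
[∧I] p1, p0 ⊢ ((p1 ∨ (p1 ∧ p0)) ∧ (p1 ∨ (p1 ∧ p0)))
  [∨I₂] p1, p0 ⊢ (p1 ∨ (p1 ∧ p0))
    [∧I] p1, p0 ⊢ (p1 ∧ p0)
      [Ax] p1 ⊢ p1
      [Ax] p0 ⊢ p0
  [∨I₂] p1, p0 ⊢ (p1 ∨ (p1 ∧ p0))
    [∧I] p1, p0 ⊢ (p1 ∧ p0)
      [Ax] p1 ⊢ p1
      [Ax] p0 ⊢ p0

Result: YES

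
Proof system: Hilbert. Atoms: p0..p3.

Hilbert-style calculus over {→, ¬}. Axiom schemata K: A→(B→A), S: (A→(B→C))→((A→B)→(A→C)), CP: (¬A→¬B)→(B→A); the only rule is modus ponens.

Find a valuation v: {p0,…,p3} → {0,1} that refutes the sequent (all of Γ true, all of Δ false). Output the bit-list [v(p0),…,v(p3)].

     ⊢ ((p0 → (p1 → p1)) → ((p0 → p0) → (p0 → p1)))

Truth-table refutation:
  v=0000: Γ:[] Δ:[((p0 → (p1 → p1)) → ((p0 → p0) → (p0 → p1)))=T] refutes=False
  v=0001: Γ:[] Δ:[((p0 → (p1 → p1)) → ((p0 → p0) → (p0 → p1)))=T] refutes=False
  v=0010: Γ:[] Δ:[((p0 → (p1 → p1)) → ((p0 → p0) → (p0 → p1)))=T] refutes=False
  v=0011: Γ:[] Δ:[((p0 → (p1 → p1)) → ((p0 → p0) → (p0 → p1)))=T] refutes=False
  v=0100: Γ:[] Δ:[((p0 → (p1 → p1)) → ((p0 → p0) → (p0 → p1)))=T] refutes=False
  v=0101: Γ:[] Δ:[((p0 → (p1 → p1)) → ((p0 → p0) → (p0 → p1)))=T] refutes=False
  v=0110: Γ:[] Δ:[((p0 → (p1 → p1)) → ((p0 → p0) → (p0 → p1)))=T] refutes=False
  v=0111: Γ:[] Δ:[((p0 → (p1 → p1)) → ((p0 → p0) → (p0 → p1)))=T] refutes=False
  v=1000: Γ:[] Δ:[((p0 → (p1 → p1)) → ((p0 → p0) → (p0 → p1)))=F] refutes=True  ← countermodel

Result: [1, 0, 0, 0]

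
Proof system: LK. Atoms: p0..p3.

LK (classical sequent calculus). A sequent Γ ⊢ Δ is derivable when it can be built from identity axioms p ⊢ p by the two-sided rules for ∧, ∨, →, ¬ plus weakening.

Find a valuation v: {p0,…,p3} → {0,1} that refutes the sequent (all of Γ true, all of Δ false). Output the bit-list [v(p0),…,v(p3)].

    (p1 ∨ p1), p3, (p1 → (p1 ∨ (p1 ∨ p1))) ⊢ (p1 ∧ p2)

Truth-table refutation:
  v=0000: Γ:[(p1 ∨ p1)=F, p3=F, (p1 → (p1 ∨ (p1 ∨ p1)))=T] Δ:[(p1 ∧ p2)=F] refutes=False
  v=0001: Γ:[(p1 ∨ p1)=F, p3=T, (p1 → (p1 ∨ (p1 ∨ p1)))=T] Δ:[(p1 ∧ p2)=F] refutes=False
  v=0010: Γ:[(p1 ∨ p1)=F, p3=F, (p1 → (p1 ∨ (p1 ∨ p1)))=T] Δ:[(p1 ∧ p2)=F] refutes=False
  v=0011: Γ:[(p1 ∨ p1)=F, p3=T, (p1 → (p1 ∨ (p1 ∨ p1)))=T] Δ:[(p1 ∧ p2)=F] refutes=False
  v=0100: Γ:[(p1 ∨ p1)=T, p3=F, (p1 → (p1 ∨ (p1 ∨ p1)))=T] Δ:[(p1 ∧ p2)=F] refutes=False
  v=0101: Γ:[(p1 ∨ p1)=T, p3=T, (p1 → (p1 ∨ (p1 ∨ p1)))=T] Δ:[(p1 ∧ p2)=F] refutes=True  ← countermodel

Result: [0, 1, 0, 1]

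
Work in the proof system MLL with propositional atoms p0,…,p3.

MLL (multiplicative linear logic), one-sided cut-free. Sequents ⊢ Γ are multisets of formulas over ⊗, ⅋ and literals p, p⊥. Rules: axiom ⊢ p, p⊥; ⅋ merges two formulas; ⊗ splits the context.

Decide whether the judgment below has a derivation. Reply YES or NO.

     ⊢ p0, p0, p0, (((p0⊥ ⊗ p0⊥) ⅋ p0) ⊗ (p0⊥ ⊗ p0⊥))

Derivation trace:
[⊗]  ⊢ p0, p0, p0, (((p0⊥ ⊗ p0⊥) ⅋ p0) ⊗ (p0⊥ ⊗ p0⊥))
  [⅋]  ⊢ p0, ((p0⊥ ⊗ p0⊥) ⅋ p0)
    [⊗]  ⊢ p0, p0, (p0⊥ ⊗ p0⊥)
      [Ax]  ⊢ p0, p0⊥
      [Ax]  ⊢ p0, p0⊥
  [⊗]  ⊢ p0, p0, (p0⊥ ⊗ p0⊥)
    [Ax]  ⊢ p0, p0⊥
    [Ax]  ⊢ p0, p0⊥

Result: YES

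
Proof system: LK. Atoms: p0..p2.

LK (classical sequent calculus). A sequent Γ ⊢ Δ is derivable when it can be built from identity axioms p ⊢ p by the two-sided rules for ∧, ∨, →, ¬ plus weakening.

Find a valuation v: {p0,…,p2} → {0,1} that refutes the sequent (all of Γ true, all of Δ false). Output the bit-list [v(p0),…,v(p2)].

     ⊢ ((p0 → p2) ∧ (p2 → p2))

Search for a countermodel by truth-table:
  v=000: Γ:[] Δ:[((p0 → p2) ∧ (p2 → p2))=T] refutes=False
  v=001: Γ:[] Δ:[((p0 → p2) ∧ (p2 → p2))=T] refutes=False
  v=010: Γ:[] Δ:[((p0 → p2) ∧ (p2 → p2))=T] refutes=False
  v=011: Γ:[] Δ:[((p0 → p2) ∧ (p2 → p2))=T] refutes=False
  v=100: Γ:[] Δ:[((p0 → p2) ∧ (p2 → p2))=F] refutes=True  ← countermodel

Result: [1, 0, 0]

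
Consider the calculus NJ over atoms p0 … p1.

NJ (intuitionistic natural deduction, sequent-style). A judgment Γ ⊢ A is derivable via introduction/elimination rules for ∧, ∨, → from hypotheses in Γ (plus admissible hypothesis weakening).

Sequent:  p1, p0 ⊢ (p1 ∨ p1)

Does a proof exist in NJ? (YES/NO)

Proof tree:
[Wk] p1, p0 ⊢ (p1 ∨ p1)
  [∨I₂] p1 ⊢ (p1 ∨ p1)
    [Ax] p1 ⊢ p1

Result: YES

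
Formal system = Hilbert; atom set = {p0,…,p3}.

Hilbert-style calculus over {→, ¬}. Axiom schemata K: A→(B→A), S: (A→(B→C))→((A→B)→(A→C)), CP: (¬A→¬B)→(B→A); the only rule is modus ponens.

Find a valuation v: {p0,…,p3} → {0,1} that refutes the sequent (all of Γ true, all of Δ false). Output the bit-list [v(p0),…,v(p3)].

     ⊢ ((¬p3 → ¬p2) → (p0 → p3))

Truth-table refutation:
  v=0000: Γ:[] Δ:[((¬p3 → ¬p2) → (p0 → p3))=T] refutes=False
  v=0001: Γ:[] Δ:[((¬p3 → ¬p2) → (p0 → p3))=T] refutes=False
  v=0010: Γ:[] Δ:[((¬p3 → ¬p2) → (p0 → p3))=T] refutes=False
  v=0011: Γ:[] Δ:[((¬p3 → ¬p2) → (p0 → p3))=T] refutes=False
  v=0100: Γ:[] Δ:[((¬p3 → ¬p2) → (p0 → p3))=T] refutes=False
  v=0101: Γ:[] Δ:[((¬p3 → ¬p2) → (p0 → p3))=T] refutes=False
  v=0110: Γ:[] Δ:[((¬p3 → ¬p2) → (p0 → p3))=T] refutes=False
  v=0111: Γ:[] Δ:[((¬p3 → ¬p2) → (p0 → p3))=T] refutes=False
  v=1000: Γ:[] Δ:[((¬p3 → ¬p2) → (p0 → p3))=F] refutes=True  ← countermodel

Result: [1, 0, 0, 0]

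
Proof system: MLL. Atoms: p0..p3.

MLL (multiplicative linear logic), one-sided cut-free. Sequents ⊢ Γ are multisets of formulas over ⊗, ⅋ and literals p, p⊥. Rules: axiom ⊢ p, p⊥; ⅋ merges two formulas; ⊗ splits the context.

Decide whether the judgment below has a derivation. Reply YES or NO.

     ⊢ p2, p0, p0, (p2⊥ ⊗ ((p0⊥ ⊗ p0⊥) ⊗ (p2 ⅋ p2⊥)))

Derivation (root first):
[⊗]  ⊢ p2, p0, p0, (p2⊥ ⊗ ((p0⊥ ⊗ p0⊥) ⊗ (p2 ⅋ p2⊥)))
  [Ax]  ⊢ p2, p2⊥
  [⊗]  ⊢ p0, p0, ((p0⊥ ⊗ p0⊥) ⊗ (p2 ⅋ p2⊥))
    [⊗]  ⊢ p0, p0, (p0⊥ ⊗ p0⊥)
      [Ax]  ⊢ p0, p0⊥
      [Ax]  ⊢ p0, p0⊥
    [⅋]  ⊢ (p2 ⅋ p2⊥)
      [Ax]  ⊢ p2, p2⊥

Result: YES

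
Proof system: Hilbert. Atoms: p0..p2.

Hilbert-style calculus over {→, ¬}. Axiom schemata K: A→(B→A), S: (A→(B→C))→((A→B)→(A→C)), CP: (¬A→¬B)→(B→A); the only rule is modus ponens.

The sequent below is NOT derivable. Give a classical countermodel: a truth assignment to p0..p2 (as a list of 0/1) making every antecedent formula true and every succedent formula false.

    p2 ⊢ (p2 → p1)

Search for a countermodel by truth-table:
  v=000: Γ:[p2=F] Δ:[(p2 → p1)=T] refutes=False
  v=001: Γ:[p2=T] Δ:[(p2 → p1)=F] refutes=True  ← countermodel

Result: [0, 0, 1]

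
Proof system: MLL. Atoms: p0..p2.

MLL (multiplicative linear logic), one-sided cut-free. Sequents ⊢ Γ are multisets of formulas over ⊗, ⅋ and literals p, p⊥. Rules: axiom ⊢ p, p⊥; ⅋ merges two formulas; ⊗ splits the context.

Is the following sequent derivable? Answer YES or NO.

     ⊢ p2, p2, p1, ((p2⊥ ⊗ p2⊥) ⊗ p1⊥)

Derivation (root first):
[⊗]  ⊢ p2, p2, p1, ((p2⊥ ⊗ p2⊥) ⊗ p1⊥)
  [⊗]  ⊢ p2, p2, (p2⊥ ⊗ p2⊥)
    [Ax]  ⊢ p2, p2⊥
    [Ax]  ⊢ p2, p2⊥
  [Ax]  ⊢ p1, p1⊥

Result: YES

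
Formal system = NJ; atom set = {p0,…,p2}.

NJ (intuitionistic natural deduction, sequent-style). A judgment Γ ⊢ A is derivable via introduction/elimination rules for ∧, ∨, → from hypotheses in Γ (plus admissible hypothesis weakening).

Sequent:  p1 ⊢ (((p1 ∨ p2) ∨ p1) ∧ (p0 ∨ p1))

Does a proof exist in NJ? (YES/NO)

Derivation trace:
[∧I] p1 ⊢ (((p1 ∨ p2) ∨ p1) ∧ (p0 ∨ p1))
  [∨I₁] p1 ⊢ ((p1 ∨ p2) ∨ p1)
    [∨I₁] p1 ⊢ (p1 ∨ p2)
      [Ax] p1 ⊢ p1
  [∨I₂] p1 ⊢ (p0 ∨ p1)
    [Ax] p1 ⊢ p1

Result: YES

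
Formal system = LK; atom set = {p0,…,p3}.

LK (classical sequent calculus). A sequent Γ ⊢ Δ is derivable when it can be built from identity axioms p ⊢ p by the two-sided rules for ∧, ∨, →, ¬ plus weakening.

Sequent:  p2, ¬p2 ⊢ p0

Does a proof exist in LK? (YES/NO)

Derivation (root first):
[¬L] p2, ¬p2 ⊢ p0
  [WR] p2 ⊢ p2, p0
    [Ax] p2 ⊢ p2

Result: YES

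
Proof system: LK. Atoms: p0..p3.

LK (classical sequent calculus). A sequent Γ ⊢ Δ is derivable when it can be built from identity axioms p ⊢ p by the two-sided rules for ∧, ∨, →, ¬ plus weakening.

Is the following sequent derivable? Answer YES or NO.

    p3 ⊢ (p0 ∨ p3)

Proof tree:
[∨R] p3 ⊢ (p0 ∨ p3)
  [WR] p3 ⊢ p3, p0
    [Ax] p3 ⊢ p3

Result: YES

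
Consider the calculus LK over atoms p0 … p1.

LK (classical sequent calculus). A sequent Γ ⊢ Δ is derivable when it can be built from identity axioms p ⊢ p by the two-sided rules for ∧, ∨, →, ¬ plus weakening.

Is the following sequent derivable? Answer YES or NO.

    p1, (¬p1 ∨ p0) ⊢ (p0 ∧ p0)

Proof tree:
[∨L] p1, (¬p1 ∨ p0) ⊢ (p0 ∧ p0)
  [¬L] p1, ¬p1 ⊢ 
    [Ax] p1 ⊢ p1
  [∧R] p0 ⊢ (p0 ∧ p0)
    [Ax] p0 ⊢ p0
    [Ax] p0 ⊢ p0

Result: YES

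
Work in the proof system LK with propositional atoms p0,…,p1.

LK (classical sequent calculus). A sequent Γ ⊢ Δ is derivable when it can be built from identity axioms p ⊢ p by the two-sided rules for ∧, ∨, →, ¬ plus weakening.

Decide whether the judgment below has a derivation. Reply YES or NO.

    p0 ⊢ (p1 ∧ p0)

Enumerate valuations to refute Γ ⊢ Δ:
  v=00: Γ:[p0=F] Δ:[(p1 ∧ p0)=F] refutes=False
  v=01: Γ:[p0=F] Δ:[(p1 ∧ p0)=F] refutes=False
  v=10: Γ:[p0=T] Δ:[(p1 ∧ p0)=F] refutes=True  ← countermodel

Result: NO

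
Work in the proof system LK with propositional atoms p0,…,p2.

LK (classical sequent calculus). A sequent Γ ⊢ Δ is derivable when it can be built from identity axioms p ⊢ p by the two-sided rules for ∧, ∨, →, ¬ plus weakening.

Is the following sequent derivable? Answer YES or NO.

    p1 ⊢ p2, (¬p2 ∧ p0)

Enumerate valuations to refute Γ ⊢ Δ:
  v=000: Γ:[p1=F] Δ:[p2=F, (¬p2 ∧ p0)=F] refutes=False
  v=001: Γ:[p1=F] Δ:[p2=T, (¬p2 ∧ p0)=F] refutes=False
  v=010: Γ:[p1=T] Δ:[p2=F, (¬p2 ∧ p0)=F] refutes=True  ← countermodel

Result: NO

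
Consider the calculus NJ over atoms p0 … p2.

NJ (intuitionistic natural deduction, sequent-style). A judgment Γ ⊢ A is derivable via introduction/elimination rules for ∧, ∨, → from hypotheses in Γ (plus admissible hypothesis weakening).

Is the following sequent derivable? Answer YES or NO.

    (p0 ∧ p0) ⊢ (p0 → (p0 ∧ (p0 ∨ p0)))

Proof tree:
[→I] (p0 ∧ p0) ⊢ (p0 → (p0 ∧ (p0 ∨ p0)))
  [∧I] (p0 ∧ p0), p0 ⊢ (p0 ∧ (p0 ∨ p0))
    [Ax] p0 ⊢ p0
    [Wk] p0, (p0 ∧ p0) ⊢ (p0 ∨ p0)
      [∨I₁] p0 ⊢ (p0 ∨ p0)
        [Ax] p0 ⊢ p0

Result: YES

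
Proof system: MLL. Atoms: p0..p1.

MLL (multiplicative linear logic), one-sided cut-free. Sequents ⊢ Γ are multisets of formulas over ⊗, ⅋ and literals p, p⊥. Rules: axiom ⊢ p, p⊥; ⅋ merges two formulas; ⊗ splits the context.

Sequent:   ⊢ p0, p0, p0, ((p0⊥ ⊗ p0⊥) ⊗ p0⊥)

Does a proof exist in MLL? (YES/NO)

Derivation (root first):
[⊗]  ⊢ p0, p0, p0, ((p0⊥ ⊗ p0⊥) ⊗ p0⊥)
  [⊗]  ⊢ p0, p0, (p0⊥ ⊗ p0⊥)
    [Ax]  ⊢ p0, p0⊥
    [Ax]  ⊢ p0, p0⊥
  [Ax]  ⊢ p0, p0⊥

Result: YES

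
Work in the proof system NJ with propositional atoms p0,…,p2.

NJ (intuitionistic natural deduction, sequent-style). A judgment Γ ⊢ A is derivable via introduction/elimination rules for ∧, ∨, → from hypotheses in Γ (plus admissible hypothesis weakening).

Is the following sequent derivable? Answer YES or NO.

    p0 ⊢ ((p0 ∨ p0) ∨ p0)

Proof tree:
[∨I₁] p0 ⊢ ((p0 ∨ p0) ∨ p0)
  [∨I₂] p0 ⊢ (p0 ∨ p0)
    [Ax] p0 ⊢ p0

Result: YES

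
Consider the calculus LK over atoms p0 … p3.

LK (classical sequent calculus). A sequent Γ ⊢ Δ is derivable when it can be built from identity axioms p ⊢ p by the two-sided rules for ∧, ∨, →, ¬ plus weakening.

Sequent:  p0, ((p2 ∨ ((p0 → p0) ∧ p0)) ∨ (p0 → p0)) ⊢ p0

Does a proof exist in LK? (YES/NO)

Derivation trace:
[∨L] p0, ((p2 ∨ ((p0 → p0) ∧ p0)) ∨ (p0 → p0)) ⊢ p0
  [∨L] p0, (p2 ∨ ((p0 → p0) ∧ p0)) ⊢ p0
    [WL] p0, p2 ⊢ p0
      [Ax] p0 ⊢ p0
    [∧L] ((p0 → p0) ∧ p0) ⊢ p0
      [→L] p0, (p0 → p0) ⊢ p0
        [Ax] p0 ⊢ p0
        [Ax] p0 ⊢ p0
  [WR] p0, (p0 → p0) ⊢ p0, p0
    [→L] p0, (p0 → p0) ⊢ p0
      [Ax] p0 ⊢ p0
      [Ax] p0 ⊢ p0

Result: YES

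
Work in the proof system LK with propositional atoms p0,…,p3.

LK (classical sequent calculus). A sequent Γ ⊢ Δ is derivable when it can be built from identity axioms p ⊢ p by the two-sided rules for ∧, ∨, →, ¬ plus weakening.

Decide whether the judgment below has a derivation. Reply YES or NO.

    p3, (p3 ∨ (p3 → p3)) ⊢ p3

Derivation trace:
[∨L] p3, (p3 ∨ (p3 → p3)) ⊢ p3
  [Ax] p3 ⊢ p3
  [→L] p3, (p3 → p3) ⊢ p3
    [Ax] p3 ⊢ p3
    [Ax] p3 ⊢ p3

Result: YES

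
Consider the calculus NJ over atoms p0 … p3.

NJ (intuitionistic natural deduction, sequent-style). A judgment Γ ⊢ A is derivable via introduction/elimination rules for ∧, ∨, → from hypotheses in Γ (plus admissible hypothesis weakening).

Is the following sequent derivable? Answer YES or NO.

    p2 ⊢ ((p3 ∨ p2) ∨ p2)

Derivation (root first):
[∨I₁] p2 ⊢ ((p3 ∨ p2) ∨ p2)
  [∨I₂] p2 ⊢ (p3 ∨ p2)
    [Ax] p2 ⊢ p2

Result: YES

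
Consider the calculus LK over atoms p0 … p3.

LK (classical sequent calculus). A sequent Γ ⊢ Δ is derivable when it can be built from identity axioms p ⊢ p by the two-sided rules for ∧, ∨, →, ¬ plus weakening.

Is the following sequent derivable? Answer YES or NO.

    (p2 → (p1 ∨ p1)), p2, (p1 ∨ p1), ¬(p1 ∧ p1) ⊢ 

Derivation trace:
[¬L] (p2 → (p1 ∨ p1)), p2, (p1 ∨ p1), ¬(p1 ∧ p1) ⊢ 
  [∧R] (p2 → (p1 ∨ p1)), p2, (p1 ∨ p1) ⊢ (p1 ∧ p1)
    [→L] p2, (p2 → (p1 ∨ p1)) ⊢ p1
      [Ax] p2 ⊢ p2
      [∨L] (p1 ∨ p1) ⊢ p1
        [Ax] p1 ⊢ p1
        [Ax] p1 ⊢ p1
    [∨L] (p1 ∨ p1) ⊢ p1
      [Ax] p1 ⊢ p1
      [Ax] p1 ⊢ p1

Result: YES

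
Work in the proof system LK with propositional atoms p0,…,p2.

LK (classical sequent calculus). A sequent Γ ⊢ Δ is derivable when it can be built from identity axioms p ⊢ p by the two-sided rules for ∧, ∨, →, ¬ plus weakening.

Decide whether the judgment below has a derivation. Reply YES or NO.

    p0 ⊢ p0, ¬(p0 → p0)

Derivation trace:
[¬R] p0 ⊢ p0, ¬(p0 → p0)
  [→L] p0, (p0 → p0) ⊢ p0
    [Ax] p0 ⊢ p0
    [Ax] p0 ⊢ p0

Result: YES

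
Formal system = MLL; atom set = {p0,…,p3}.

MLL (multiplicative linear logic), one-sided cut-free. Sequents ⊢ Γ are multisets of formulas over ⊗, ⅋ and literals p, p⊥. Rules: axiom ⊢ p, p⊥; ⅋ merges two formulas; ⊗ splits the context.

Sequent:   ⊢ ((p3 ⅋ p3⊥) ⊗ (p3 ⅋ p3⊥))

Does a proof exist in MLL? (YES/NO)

Proof tree:
[⊗]  ⊢ ((p3 ⅋ p3⊥) ⊗ (p3 ⅋ p3⊥))
  [⅋]  ⊢ (p3 ⅋ p3⊥)
    [Ax]  ⊢ p3, p3⊥
  [⅋]  ⊢ (p3 ⅋ p3⊥)
    [Ax]  ⊢ p3, p3⊥

Result: YES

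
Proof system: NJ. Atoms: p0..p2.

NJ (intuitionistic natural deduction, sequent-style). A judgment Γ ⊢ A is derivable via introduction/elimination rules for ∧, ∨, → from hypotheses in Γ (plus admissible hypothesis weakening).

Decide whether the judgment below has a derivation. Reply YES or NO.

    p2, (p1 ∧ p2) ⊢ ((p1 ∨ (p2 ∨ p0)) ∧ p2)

Proof tree:
[∧I] p2, (p1 ∧ p2) ⊢ ((p1 ∨ (p2 ∨ p0)) ∧ p2)
  [∨I₂] p2, (p1 ∧ p2) ⊢ (p1 ∨ (p2 ∨ p0))
    [∨I₁] p2, (p1 ∧ p2) ⊢ (p2 ∨ p0)
      [Wk] p2, (p1 ∧ p2) ⊢ p2
        [Ax] p2 ⊢ p2
  [Wk] p2, (p1 ∧ p2) ⊢ p2
    [Ax] p2 ⊢ p2

Result: YES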